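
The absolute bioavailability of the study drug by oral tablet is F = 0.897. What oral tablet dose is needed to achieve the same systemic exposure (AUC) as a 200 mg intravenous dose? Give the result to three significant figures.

D_oral = 223 mg

For equal systemic exposure: F × D_ev = D_iv
D_ev = D_iv / F = 200 / 0.897 = 222.965 mg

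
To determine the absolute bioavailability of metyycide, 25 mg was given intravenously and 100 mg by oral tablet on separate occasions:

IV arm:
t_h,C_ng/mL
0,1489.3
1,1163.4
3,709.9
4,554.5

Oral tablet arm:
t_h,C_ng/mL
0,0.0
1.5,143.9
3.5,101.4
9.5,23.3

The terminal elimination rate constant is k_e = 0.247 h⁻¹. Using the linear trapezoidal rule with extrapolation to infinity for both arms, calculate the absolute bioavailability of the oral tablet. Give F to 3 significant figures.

F = 0.0338

Trapezoidal AUC_0→4 (IV):
  [0→1]: (1489.3+1163.4)/2 × 1 = 1326.35
  [1→3]: (1163.4+709.9)/2 × 2 = 1873.3
  [3→4]: (709.9+554.5)/2 × 1 = 632.2
  Sum = 3831.85 ng/mL·h
IV tail: 554.5/0.247 = 2244.939; AUC_iv,0→∞ = 3831.85 + 2244.939 = 6076.789 ng/mL·h
Trapezoidal AUC_0→9.5 (oral tablet):
  [0→1.5]: (0.0+143.9)/2 × 1.5 = 107.925
  [1.5→3.5]: (143.9+101.4)/2 × 2 = 245.3
  [3.5→9.5]: (101.4+23.3)/2 × 6 = 374.1
  Sum = 727.325 ng/mL·h
oral tablet tail: 23.3/0.247 = 94.332; AUC_ev,0→∞ = 727.325 + 94.332 = 821.657 ng/mL·h
F = (AUC_ev/D_ev)/(AUC_iv/D_iv) = (821.657/100)/(6076.789/25) = 8.21657/243.07156 = 0.0338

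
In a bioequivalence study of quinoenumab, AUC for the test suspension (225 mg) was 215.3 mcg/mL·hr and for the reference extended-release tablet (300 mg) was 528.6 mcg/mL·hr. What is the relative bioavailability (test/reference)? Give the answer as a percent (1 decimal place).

F_rel = (AUC_test/D_test) / (AUC_ref/D_ref)
      = (215.3/225) / (528.6/300)
      = 0.956889 / 1.762 = 0.5431 = 54.31%

F_rel = 54.3%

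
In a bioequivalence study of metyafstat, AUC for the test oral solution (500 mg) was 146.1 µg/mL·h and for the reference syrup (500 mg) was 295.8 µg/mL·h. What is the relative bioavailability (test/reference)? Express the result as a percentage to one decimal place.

F_rel = (AUC_test/D_test) / (AUC_ref/D_ref)
      = (146.1/500) / (295.8/500)
      = 0.2922 / 0.5916 = 0.4939 = 49.39%

F_rel = 49.4%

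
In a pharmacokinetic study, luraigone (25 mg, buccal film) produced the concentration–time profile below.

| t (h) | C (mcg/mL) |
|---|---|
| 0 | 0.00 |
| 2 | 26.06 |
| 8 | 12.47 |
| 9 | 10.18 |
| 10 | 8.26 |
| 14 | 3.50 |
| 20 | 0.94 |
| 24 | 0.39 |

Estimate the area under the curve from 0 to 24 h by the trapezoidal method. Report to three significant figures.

AUC = 202 mcg/mL·h

Trapezoidal AUC_0→24:
  [0→2]: (0.00+26.06)/2 × 2 = 26.06
  [2→8]: (26.06+12.47)/2 × 6 = 115.59
  [8→9]: (12.47+10.18)/2 × 1 = 11.325
  [9→10]: (10.18+8.26)/2 × 1 = 9.22
  [10→14]: (8.26+3.50)/2 × 4 = 23.52
  [14→20]: (3.50+0.94)/2 × 6 = 13.32
  [20→24]: (0.94+0.39)/2 × 4 = 2.66
  Sum = 201.695 mcg/mL·h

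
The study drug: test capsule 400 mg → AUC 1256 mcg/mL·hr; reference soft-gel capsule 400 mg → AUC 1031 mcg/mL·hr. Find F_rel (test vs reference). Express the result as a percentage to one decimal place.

F_rel = 121.8%

F_rel = (AUC_test/D_test) / (AUC_ref/D_ref)
      = (1256/400) / (1031/400)
      = 3.14 / 2.5775 = 1.2182 = 121.82%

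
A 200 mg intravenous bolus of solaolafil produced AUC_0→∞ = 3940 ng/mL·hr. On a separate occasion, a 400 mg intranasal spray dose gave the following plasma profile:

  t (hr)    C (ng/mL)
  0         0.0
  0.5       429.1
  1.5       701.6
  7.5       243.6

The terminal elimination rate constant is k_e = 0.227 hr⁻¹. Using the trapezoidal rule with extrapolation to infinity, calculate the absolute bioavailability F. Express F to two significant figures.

Trapezoidal AUC_0→7.5 (intranasal spray):
  [0→0.5]: (0.0+429.1)/2 × 0.5 = 107.275
  [0.5→1.5]: (429.1+701.6)/2 × 1 = 565.35
  [1.5→7.5]: (701.6+243.6)/2 × 6 = 2835.6
  Sum = 3508.225 ng/mL·hr
Tail: C_last/k_e = 243.6/0.227 = 1073.128
AUC_0→∞ (intranasal spray) = 3508.225 + 1073.128 = 4581.353 ng/mL·hr
F = (AUC_ev/D_ev)/(AUC_iv/D_iv) = (4581.353/400)/(3940/200) = 11.4534/19.7 = 0.5814

F = 0.58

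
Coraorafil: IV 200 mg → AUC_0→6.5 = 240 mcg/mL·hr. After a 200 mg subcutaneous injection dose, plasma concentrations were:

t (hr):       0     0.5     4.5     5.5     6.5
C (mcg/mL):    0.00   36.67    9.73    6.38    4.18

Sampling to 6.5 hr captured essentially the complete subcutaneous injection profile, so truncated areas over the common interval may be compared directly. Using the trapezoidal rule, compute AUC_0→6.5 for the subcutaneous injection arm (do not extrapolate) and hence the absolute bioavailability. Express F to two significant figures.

Trapezoidal AUC_0→6.5 (subcutaneous injection):
  [0→0.5]: (0.00+36.67)/2 × 0.5 = 9.1675
  [0.5→4.5]: (36.67+9.73)/2 × 4 = 92.8
  [4.5→5.5]: (9.73+6.38)/2 × 1 = 8.055
  [5.5→6.5]: (6.38+4.18)/2 × 1 = 5.28
  Sum = 115.3025 mcg/mL·hr
F = (AUC_ev/D_ev)/(AUC_iv/D_iv) = (115.3025/200)/(240/200) = 0.5765125/1.2 = 0.4804

F = 0.48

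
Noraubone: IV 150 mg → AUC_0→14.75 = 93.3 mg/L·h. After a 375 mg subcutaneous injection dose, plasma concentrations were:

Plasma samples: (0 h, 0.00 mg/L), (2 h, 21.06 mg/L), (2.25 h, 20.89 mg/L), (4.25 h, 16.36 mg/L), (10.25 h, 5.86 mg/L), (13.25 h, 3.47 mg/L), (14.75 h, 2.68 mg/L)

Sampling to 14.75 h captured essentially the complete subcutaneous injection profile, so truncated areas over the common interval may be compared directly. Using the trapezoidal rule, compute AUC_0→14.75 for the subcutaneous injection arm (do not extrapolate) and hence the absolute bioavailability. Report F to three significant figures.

F = 0.638

Trapezoidal AUC_0→14.75 (subcutaneous injection):
  [0→2]: (0.00+21.06)/2 × 2 = 21.06
  [2→2.25]: (21.06+20.89)/2 × 0.25 = 5.24375
  [2.25→4.25]: (20.89+16.36)/2 × 2 = 37.25
  [4.25→10.25]: (16.36+5.86)/2 × 6 = 66.66
  [10.25→13.25]: (5.86+3.47)/2 × 3 = 13.995
  [13.25→14.75]: (3.47+2.68)/2 × 1.5 = 4.6125
  Sum = 148.82125 mg/L·h
F = (AUC_ev/D_ev)/(AUC_iv/D_iv) = (148.82125/375)/(93.3/150) = 0.396857/0.622 = 0.6380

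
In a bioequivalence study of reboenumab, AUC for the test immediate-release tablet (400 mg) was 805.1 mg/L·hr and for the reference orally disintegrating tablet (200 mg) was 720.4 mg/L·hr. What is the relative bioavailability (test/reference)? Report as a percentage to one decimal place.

F_rel = 55.9%

F_rel = (AUC_test/D_test) / (AUC_ref/D_ref)
      = (805.1/400) / (720.4/200)
      = 2.01275 / 3.602 = 0.5588 = 55.88%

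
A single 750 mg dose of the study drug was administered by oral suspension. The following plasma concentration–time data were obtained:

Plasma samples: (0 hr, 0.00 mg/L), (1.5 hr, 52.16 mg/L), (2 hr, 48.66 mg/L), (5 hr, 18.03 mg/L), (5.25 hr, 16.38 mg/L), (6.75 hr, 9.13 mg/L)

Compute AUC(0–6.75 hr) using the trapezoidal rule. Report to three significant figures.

AUC = 188 mg/L·hr

Trapezoidal AUC_0→6.75:
  [0→1.5]: (0.00+52.16)/2 × 1.5 = 39.12
  [1.5→2]: (52.16+48.66)/2 × 0.5 = 25.205
  [2→5]: (48.66+18.03)/2 × 3 = 100.035
  [5→5.25]: (18.03+16.38)/2 × 0.25 = 4.30125
  [5.25→6.75]: (16.38+9.13)/2 × 1.5 = 19.1325
  Sum = 187.79375 mg/L·hr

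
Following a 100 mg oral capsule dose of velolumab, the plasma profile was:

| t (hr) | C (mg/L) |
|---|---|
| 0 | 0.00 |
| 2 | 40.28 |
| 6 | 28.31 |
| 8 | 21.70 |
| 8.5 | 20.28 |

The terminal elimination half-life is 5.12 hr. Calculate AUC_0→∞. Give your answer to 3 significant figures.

Trapezoidal AUC_0→8.5:
  [0→2]: (0.00+40.28)/2 × 2 = 40.28
  [2→6]: (40.28+28.31)/2 × 4 = 137.18
  [6→8]: (28.31+21.70)/2 × 2 = 50.01
  [8→8.5]: (21.70+20.28)/2 × 0.5 = 10.495
  Sum = 237.965 mg/L·hr
k_e = ln2 / t½ = 0.693147 / 5.12 = 0.1354 hr^-1
Extrapolated tail: C_last / k_e = 20.28 / 0.1354 = 149.778
AUC_0→∞ = 237.965 + 149.778 = 387.743 mg/L·hr

AUC = 388 mg/L·hr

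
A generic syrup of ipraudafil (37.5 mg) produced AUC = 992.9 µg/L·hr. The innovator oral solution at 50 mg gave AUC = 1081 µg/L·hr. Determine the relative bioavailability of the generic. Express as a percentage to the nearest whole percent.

F_rel = (AUC_test/D_test) / (AUC_ref/D_ref)
      = (992.9/37.5) / (1081/50)
      = 26.4773 / 21.62 = 1.2247 = 122.47%

F_rel = 122%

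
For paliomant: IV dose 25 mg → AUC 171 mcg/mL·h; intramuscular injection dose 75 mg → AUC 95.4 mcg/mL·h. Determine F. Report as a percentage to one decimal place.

F = (AUC_ev / D_ev) / (AUC_iv / D_iv)
  = (95.4/75) / (171/25)
  = 1.272 / 6.84 = 0.1860
  = 18.60%

F = 18.6%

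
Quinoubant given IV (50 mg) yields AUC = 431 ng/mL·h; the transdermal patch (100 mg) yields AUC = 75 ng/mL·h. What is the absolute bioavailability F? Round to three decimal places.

F = 0.087

F = (AUC_ev / D_ev) / (AUC_iv / D_iv)
  = (75/100) / (431/50)
  = 0.75 / 8.62 = 0.0870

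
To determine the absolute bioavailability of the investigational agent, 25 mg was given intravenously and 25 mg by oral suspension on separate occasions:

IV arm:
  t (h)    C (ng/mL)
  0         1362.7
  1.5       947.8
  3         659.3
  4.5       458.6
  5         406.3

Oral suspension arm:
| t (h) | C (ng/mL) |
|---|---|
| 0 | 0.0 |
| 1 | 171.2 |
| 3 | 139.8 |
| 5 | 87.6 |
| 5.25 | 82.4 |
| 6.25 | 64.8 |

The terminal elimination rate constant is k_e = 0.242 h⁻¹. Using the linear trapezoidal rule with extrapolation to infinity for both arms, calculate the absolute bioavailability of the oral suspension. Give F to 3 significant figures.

F = 0.174

Trapezoidal AUC_0→5 (IV):
  [0→1.5]: (1362.7+947.8)/2 × 1.5 = 1732.875
  [1.5→3]: (947.8+659.3)/2 × 1.5 = 1205.325
  [3→4.5]: (659.3+458.6)/2 × 1.5 = 838.425
  [4.5→5]: (458.6+406.3)/2 × 0.5 = 216.225
  Sum = 3992.85 ng/mL·h
IV tail: 406.3/0.242 = 1678.926; AUC_iv,0→∞ = 3992.85 + 1678.926 = 5671.776 ng/mL·h
Trapezoidal AUC_0→6.25 (oral suspension):
  [0→1]: (0.0+171.2)/2 × 1 = 85.6
  [1→3]: (171.2+139.8)/2 × 2 = 311.0
  [3→5]: (139.8+87.6)/2 × 2 = 227.4
  [5→5.25]: (87.6+82.4)/2 × 0.25 = 21.25
  [5.25→6.25]: (82.4+64.8)/2 × 1 = 73.6
  Sum = 718.85 ng/mL·h
oral suspension tail: 64.8/0.242 = 267.769; AUC_ev,0→∞ = 718.85 + 267.769 = 986.619 ng/mL·h
F = (AUC_ev/D_ev)/(AUC_iv/D_iv) = (986.619/25)/(5671.776/25) = 39.46476/226.87104 = 0.1740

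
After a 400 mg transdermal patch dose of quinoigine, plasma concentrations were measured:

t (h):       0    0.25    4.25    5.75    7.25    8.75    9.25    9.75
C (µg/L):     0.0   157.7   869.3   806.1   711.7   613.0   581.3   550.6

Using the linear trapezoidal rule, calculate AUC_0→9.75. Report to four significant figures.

AUC = 6044 µg/L·h

Trapezoidal AUC_0→9.75:
  [0→0.25]: (0.0+157.7)/2 × 0.25 = 19.7125
  [0.25→4.25]: (157.7+869.3)/2 × 4 = 2054.0
  [4.25→5.75]: (869.3+806.1)/2 × 1.5 = 1256.55
  [5.75→7.25]: (806.1+711.7)/2 × 1.5 = 1138.35
  [7.25→8.75]: (711.7+613.0)/2 × 1.5 = 993.525
  [8.75→9.25]: (613.0+581.3)/2 × 0.5 = 298.575
  [9.25→9.75]: (581.3+550.6)/2 × 0.5 = 282.975
  Sum = 6043.6875 µg/L·h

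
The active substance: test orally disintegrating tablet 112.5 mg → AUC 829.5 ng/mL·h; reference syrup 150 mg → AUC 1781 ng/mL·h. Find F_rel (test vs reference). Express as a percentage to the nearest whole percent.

F_rel = 62%

F_rel = (AUC_test/D_test) / (AUC_ref/D_ref)
      = (829.5/112.5) / (1781/150)
      = 7.37333 / 11.8733 = 0.6210 = 62.10%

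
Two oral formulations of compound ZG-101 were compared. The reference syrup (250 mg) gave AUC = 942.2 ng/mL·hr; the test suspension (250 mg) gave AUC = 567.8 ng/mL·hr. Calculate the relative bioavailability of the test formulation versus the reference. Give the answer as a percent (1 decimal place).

F_rel = 60.3%

F_rel = (AUC_test/D_test) / (AUC_ref/D_ref)
      = (567.8/250) / (942.2/250)
      = 2.2712 / 3.7688 = 0.6026 = 60.26%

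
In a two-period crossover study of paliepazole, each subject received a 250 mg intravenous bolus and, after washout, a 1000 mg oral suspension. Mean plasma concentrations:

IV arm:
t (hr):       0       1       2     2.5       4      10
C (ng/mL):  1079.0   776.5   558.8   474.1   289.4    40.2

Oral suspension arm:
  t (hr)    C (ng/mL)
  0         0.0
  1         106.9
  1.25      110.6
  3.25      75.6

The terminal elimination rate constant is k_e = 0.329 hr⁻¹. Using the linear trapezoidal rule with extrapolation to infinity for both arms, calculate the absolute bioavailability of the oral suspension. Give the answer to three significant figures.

Trapezoidal AUC_0→10 (IV):
  [0→1]: (1079.0+776.5)/2 × 1 = 927.75
  [1→2]: (776.5+558.8)/2 × 1 = 667.65
  [2→2.5]: (558.8+474.1)/2 × 0.5 = 258.225
  [2.5→4]: (474.1+289.4)/2 × 1.5 = 572.625
  [4→10]: (289.4+40.2)/2 × 6 = 988.8
  Sum = 3415.05 ng/mL·hr
IV tail: 40.2/0.329 = 122.188; AUC_iv,0→∞ = 3415.05 + 122.188 = 3537.238 ng/mL·hr
Trapezoidal AUC_0→3.25 (oral suspension):
  [0→1]: (0.0+106.9)/2 × 1 = 53.45
  [1→1.25]: (106.9+110.6)/2 × 0.25 = 27.1875
  [1.25→3.25]: (110.6+75.6)/2 × 2 = 186.2
  Sum = 266.8375 ng/mL·hr
oral suspension tail: 75.6/0.329 = 229.787; AUC_ev,0→∞ = 266.8375 + 229.787 = 496.6245 ng/mL·hr
F = (AUC_ev/D_ev)/(AUC_iv/D_iv) = (496.6245/1000)/(3537.238/250) = 0.4966245/14.148952 = 0.0351

F = 0.0351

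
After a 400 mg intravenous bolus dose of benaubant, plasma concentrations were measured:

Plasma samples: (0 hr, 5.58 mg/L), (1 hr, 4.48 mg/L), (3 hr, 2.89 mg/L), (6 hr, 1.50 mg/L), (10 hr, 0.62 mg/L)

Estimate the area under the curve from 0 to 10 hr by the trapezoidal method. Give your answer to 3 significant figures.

Trapezoidal AUC_0→10:
  [0→1]: (5.58+4.48)/2 × 1 = 5.03
  [1→3]: (4.48+2.89)/2 × 2 = 7.37
  [3→6]: (2.89+1.50)/2 × 3 = 6.585
  [6→10]: (1.50+0.62)/2 × 4 = 4.24
  Sum = 23.225 mg/L·hr

AUC = 23.2 mg/L·hr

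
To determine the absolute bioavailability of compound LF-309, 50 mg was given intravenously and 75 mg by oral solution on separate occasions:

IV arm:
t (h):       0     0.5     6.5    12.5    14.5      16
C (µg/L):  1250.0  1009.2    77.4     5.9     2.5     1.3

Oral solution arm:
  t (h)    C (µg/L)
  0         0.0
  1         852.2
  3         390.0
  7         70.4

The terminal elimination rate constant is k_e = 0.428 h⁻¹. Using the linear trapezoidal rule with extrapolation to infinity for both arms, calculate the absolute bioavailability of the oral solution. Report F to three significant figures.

Trapezoidal AUC_0→16 (IV):
  [0→0.5]: (1250.0+1009.2)/2 × 0.5 = 564.8
  [0.5→6.5]: (1009.2+77.4)/2 × 6 = 3259.8
  [6.5→12.5]: (77.4+5.9)/2 × 6 = 249.9
  [12.5→14.5]: (5.9+2.5)/2 × 2 = 8.4
  [14.5→16]: (2.5+1.3)/2 × 1.5 = 2.85
  Sum = 4085.75 µg/L·h
IV tail: 1.3/0.428 = 3.037; AUC_iv,0→∞ = 4085.75 + 3.037 = 4088.787 µg/L·h
Trapezoidal AUC_0→7 (oral solution):
  [0→1]: (0.0+852.2)/2 × 1 = 426.1
  [1→3]: (852.2+390.0)/2 × 2 = 1242.2
  [3→7]: (390.0+70.4)/2 × 4 = 920.8
  Sum = 2589.1 µg/L·h
oral solution tail: 70.4/0.428 = 164.486; AUC_ev,0→∞ = 2589.1 + 164.486 = 2753.586 µg/L·h
F = (AUC_ev/D_ev)/(AUC_iv/D_iv) = (2753.586/75)/(4088.787/50) = 36.71448/81.77574 = 0.4490

F = 0.449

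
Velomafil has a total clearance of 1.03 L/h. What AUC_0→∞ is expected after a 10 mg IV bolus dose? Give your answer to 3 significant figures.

AUC = 9.71 mg/L·h

AUC_0→∞ = Dose_iv / CL
        = 10 / 1.03 = 9.70874 mg/L·h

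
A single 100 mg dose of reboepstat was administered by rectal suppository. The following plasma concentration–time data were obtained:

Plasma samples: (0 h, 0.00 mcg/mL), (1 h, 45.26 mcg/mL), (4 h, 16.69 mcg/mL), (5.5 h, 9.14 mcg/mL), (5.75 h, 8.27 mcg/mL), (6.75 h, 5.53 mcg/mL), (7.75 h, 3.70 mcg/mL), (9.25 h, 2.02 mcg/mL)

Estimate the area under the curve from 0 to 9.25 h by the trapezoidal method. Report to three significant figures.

AUC = 153 mcg/mL·h

Trapezoidal AUC_0→9.25:
  [0→1]: (0.00+45.26)/2 × 1 = 22.63
  [1→4]: (45.26+16.69)/2 × 3 = 92.925
  [4→5.5]: (16.69+9.14)/2 × 1.5 = 19.3725
  [5.5→5.75]: (9.14+8.27)/2 × 0.25 = 2.17625
  [5.75→6.75]: (8.27+5.53)/2 × 1 = 6.9
  [6.75→7.75]: (5.53+3.70)/2 × 1 = 4.615
  [7.75→9.25]: (3.70+2.02)/2 × 1.5 = 4.29
  Sum = 152.90875 mcg/mL·h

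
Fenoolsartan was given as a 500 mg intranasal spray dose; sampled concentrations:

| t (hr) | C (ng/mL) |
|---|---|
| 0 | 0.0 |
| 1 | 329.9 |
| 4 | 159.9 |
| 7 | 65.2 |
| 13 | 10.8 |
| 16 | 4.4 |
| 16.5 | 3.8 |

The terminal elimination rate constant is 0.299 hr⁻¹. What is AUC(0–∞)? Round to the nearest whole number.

AUC = 1503 ng/mL·hr

Trapezoidal AUC_0→16.5:
  [0→1]: (0.0+329.9)/2 × 1 = 164.95
  [1→4]: (329.9+159.9)/2 × 3 = 734.7
  [4→7]: (159.9+65.2)/2 × 3 = 337.65
  [7→13]: (65.2+10.8)/2 × 6 = 228.0
  [13→16]: (10.8+4.4)/2 × 3 = 22.8
  [16→16.5]: (4.4+3.8)/2 × 0.5 = 2.05
  Sum = 1490.15 ng/mL·hr
Extrapolated tail: C_last / k_e = 3.8 / 0.299 = 12.709
AUC_0→∞ = 1490.15 + 12.709 = 1502.859 ng/mL·hr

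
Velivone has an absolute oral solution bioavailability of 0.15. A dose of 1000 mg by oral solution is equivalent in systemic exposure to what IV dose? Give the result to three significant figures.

Systemic exposure from an extravascular dose = F × D_ev, so the equivalent IV dose is F × D_ev.
D_iv = F × D_ev = 0.15 × 1000 = 150 mg

D_iv = 150 mg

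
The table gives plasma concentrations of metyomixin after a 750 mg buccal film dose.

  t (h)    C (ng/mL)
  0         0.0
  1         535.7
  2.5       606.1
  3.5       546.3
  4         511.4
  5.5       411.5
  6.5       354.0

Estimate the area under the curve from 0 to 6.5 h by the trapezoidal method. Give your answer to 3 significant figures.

Trapezoidal AUC_0→6.5:
  [0→1]: (0.0+535.7)/2 × 1 = 267.85
  [1→2.5]: (535.7+606.1)/2 × 1.5 = 856.35
  [2.5→3.5]: (606.1+546.3)/2 × 1 = 576.2
  [3.5→4]: (546.3+511.4)/2 × 0.5 = 264.425
  [4→5.5]: (511.4+411.5)/2 × 1.5 = 692.175
  [5.5→6.5]: (411.5+354.0)/2 × 1 = 382.75
  Sum = 3039.75 ng/mL·h

AUC = 3040 ng/mL·h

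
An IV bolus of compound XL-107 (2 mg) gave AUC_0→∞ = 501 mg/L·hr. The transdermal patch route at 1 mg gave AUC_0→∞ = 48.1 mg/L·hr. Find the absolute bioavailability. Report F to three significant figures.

F = (AUC_ev / D_ev) / (AUC_iv / D_iv)
  = (48.1/1) / (501/2)
  = 48.1 / 250.5 = 0.1920

F = 0.192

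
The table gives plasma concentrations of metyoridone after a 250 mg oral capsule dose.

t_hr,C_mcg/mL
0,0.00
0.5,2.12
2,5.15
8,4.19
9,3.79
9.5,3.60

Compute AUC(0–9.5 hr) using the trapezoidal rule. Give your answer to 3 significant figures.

AUC = 39.8 mcg/mL·hr

Trapezoidal AUC_0→9.5:
  [0→0.5]: (0.00+2.12)/2 × 0.5 = 0.53
  [0.5→2]: (2.12+5.15)/2 × 1.5 = 5.4525
  [2→8]: (5.15+4.19)/2 × 6 = 28.02
  [8→9]: (4.19+3.79)/2 × 1 = 3.99
  [9→9.5]: (3.79+3.60)/2 × 0.5 = 1.8475
  Sum = 39.84 mcg/mL·hr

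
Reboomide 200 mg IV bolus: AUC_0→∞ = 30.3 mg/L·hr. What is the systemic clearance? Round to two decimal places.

CL = Dose_iv / AUC_0→∞
   = 200 / 30.3 = 6.60066 L/hr

CL = 6.60 L/hr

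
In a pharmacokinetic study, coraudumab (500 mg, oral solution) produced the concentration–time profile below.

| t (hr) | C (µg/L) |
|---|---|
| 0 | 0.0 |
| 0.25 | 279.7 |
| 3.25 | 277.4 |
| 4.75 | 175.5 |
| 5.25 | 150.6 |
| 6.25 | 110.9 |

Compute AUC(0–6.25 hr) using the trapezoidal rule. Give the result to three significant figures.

Trapezoidal AUC_0→6.25:
  [0→0.25]: (0.0+279.7)/2 × 0.25 = 34.9625
  [0.25→3.25]: (279.7+277.4)/2 × 3 = 835.65
  [3.25→4.75]: (277.4+175.5)/2 × 1.5 = 339.675
  [4.75→5.25]: (175.5+150.6)/2 × 0.5 = 81.525
  [5.25→6.25]: (150.6+110.9)/2 × 1 = 130.75
  Sum = 1422.5625 µg/L·hr

AUC = 1420 µg/L·hr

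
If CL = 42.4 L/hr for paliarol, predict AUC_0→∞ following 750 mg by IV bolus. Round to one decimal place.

AUC = 17.7 mg/L·hr

AUC_0→∞ = Dose_iv / CL
        = 750 / 42.4 = 17.6887 mg/L·hr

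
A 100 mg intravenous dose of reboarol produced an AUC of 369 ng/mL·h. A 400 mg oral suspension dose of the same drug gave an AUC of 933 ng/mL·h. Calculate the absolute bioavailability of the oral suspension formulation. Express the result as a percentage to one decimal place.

F = (AUC_ev / D_ev) / (AUC_iv / D_iv)
  = (933/400) / (369/100)
  = 2.3325 / 3.69 = 0.6321
  = 63.21%

F = 63.2%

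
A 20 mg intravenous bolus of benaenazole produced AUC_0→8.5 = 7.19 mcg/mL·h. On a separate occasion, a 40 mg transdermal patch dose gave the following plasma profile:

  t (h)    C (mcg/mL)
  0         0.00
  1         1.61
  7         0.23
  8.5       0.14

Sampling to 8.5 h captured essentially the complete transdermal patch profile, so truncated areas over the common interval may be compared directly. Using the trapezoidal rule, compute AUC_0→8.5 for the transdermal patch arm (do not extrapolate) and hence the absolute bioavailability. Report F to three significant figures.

F = 0.459

Trapezoidal AUC_0→8.5 (transdermal patch):
  [0→1]: (0.00+1.61)/2 × 1 = 0.805
  [1→7]: (1.61+0.23)/2 × 6 = 5.52
  [7→8.5]: (0.23+0.14)/2 × 1.5 = 0.2775
  Sum = 6.6025 mcg/mL·h
F = (AUC_ev/D_ev)/(AUC_iv/D_iv) = (6.6025/40)/(7.19/20) = 0.1650625/0.3595 = 0.4591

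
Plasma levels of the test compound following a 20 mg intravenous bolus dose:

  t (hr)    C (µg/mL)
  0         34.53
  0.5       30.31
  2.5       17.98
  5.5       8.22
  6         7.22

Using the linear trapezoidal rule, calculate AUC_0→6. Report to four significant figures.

AUC = 107.7 µg/mL·hr

Trapezoidal AUC_0→6:
  [0→0.5]: (34.53+30.31)/2 × 0.5 = 16.21
  [0.5→2.5]: (30.31+17.98)/2 × 2 = 48.29
  [2.5→5.5]: (17.98+8.22)/2 × 3 = 39.3
  [5.5→6]: (8.22+7.22)/2 × 0.5 = 3.86
  Sum = 107.66 µg/mL·hr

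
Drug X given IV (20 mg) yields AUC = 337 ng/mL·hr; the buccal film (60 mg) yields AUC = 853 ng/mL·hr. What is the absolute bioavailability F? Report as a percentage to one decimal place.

F = 84.4%

F = (AUC_ev / D_ev) / (AUC_iv / D_iv)
  = (853/60) / (337/20)
  = 14.2167 / 16.85 = 0.8437
  = 84.37%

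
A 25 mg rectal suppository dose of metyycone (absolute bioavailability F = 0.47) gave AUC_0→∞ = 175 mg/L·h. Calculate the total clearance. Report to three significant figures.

CL = F × Dose / AUC_0→∞
   = 0.47 × 25 / 175 = 0.0671429 L/h

CL = 0.0671 L/h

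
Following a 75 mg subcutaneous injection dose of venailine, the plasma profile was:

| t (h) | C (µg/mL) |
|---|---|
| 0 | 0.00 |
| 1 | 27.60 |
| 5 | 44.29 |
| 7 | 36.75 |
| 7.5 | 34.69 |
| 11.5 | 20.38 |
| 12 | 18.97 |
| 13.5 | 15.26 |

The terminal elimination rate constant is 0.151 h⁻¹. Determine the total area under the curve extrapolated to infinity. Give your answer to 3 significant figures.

AUC = 503 µg/mL·h

Trapezoidal AUC_0→13.5:
  [0→1]: (0.00+27.60)/2 × 1 = 13.8
  [1→5]: (27.60+44.29)/2 × 4 = 143.78
  [5→7]: (44.29+36.75)/2 × 2 = 81.04
  [7→7.5]: (36.75+34.69)/2 × 0.5 = 17.86
  [7.5→11.5]: (34.69+20.38)/2 × 4 = 110.14
  [11.5→12]: (20.38+18.97)/2 × 0.5 = 9.8375
  [12→13.5]: (18.97+15.26)/2 × 1.5 = 25.6725
  Sum = 402.13 µg/mL·h
Extrapolated tail: C_last / k_e = 15.26 / 0.151 = 101.060
AUC_0→∞ = 402.13 + 101.060 = 503.19 µg/mL·h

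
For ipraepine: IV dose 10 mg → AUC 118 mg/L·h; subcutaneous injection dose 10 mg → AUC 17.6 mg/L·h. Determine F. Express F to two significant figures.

F = (AUC_ev / D_ev) / (AUC_iv / D_iv)
  = (17.6/10) / (118/10)
  = 1.76 / 11.8 = 0.1492

F = 0.15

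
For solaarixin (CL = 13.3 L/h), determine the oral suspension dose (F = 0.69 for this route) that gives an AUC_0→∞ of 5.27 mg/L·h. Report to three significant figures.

Dose = 102 mg

Dose = CL × AUC_0→∞ / F
     = 13.3 × 5.27 / 0.69 = 101.581 mg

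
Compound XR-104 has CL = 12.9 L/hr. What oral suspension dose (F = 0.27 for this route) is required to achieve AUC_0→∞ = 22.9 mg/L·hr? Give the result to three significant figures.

Dose = CL × AUC_0→∞ / F
     = 12.9 × 22.9 / 0.27 = 1094.11 mg

Dose = 1090 mg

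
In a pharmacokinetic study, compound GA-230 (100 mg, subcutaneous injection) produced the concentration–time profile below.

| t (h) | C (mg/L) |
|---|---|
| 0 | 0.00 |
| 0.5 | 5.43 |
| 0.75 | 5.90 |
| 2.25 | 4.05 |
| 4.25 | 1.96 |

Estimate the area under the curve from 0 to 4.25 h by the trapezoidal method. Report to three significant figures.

AUC = 16.2 mg/L·h

Trapezoidal AUC_0→4.25:
  [0→0.5]: (0.00+5.43)/2 × 0.5 = 1.3575
  [0.5→0.75]: (5.43+5.90)/2 × 0.25 = 1.41625
  [0.75→2.25]: (5.90+4.05)/2 × 1.5 = 7.4625
  [2.25→4.25]: (4.05+1.96)/2 × 2 = 6.01
  Sum = 16.24625 mg/L·h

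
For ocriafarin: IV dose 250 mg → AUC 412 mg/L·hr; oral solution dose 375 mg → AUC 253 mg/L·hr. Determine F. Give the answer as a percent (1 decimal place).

F = 40.9%

F = (AUC_ev / D_ev) / (AUC_iv / D_iv)
  = (253/375) / (412/250)
  = 0.674667 / 1.648 = 0.4094
  = 40.94%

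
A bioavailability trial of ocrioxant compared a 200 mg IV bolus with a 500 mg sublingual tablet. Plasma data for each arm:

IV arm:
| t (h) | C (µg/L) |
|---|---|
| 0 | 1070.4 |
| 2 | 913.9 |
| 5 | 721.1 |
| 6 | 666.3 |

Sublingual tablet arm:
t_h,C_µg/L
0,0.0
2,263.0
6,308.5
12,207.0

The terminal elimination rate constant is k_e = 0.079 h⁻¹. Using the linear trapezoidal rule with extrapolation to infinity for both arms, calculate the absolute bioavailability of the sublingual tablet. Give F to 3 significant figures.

Trapezoidal AUC_0→6 (IV):
  [0→2]: (1070.4+913.9)/2 × 2 = 1984.3
  [2→5]: (913.9+721.1)/2 × 3 = 2452.5
  [5→6]: (721.1+666.3)/2 × 1 = 693.7
  Sum = 5130.5 µg/L·h
IV tail: 666.3/0.079 = 8434.177; AUC_iv,0→∞ = 5130.5 + 8434.177 = 13564.677 µg/L·h
Trapezoidal AUC_0→12 (sublingual tablet):
  [0→2]: (0.0+263.0)/2 × 2 = 263.0
  [2→6]: (263.0+308.5)/2 × 4 = 1143.0
  [6→12]: (308.5+207.0)/2 × 6 = 1546.5
  Sum = 2952.5 µg/L·h
sublingual tablet tail: 207.0/0.079 = 2620.253; AUC_ev,0→∞ = 2952.5 + 2620.253 = 5572.753 µg/L·h
F = (AUC_ev/D_ev)/(AUC_iv/D_iv) = (5572.753/500)/(13564.677/200) = 11.145506/67.823385 = 0.1643

F = 0.164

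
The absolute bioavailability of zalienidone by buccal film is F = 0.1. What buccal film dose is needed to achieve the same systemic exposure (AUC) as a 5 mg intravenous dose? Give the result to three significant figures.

D_buccal = 50.0 mg

For equal systemic exposure: F × D_ev = D_iv
D_ev = D_iv / F = 5 / 0.1 = 50 mg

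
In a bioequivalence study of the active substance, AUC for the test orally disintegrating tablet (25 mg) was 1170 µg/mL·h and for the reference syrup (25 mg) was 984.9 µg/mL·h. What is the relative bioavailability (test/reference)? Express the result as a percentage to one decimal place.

F_rel = (AUC_test/D_test) / (AUC_ref/D_ref)
      = (1170/25) / (984.9/25)
      = 46.8 / 39.396 = 1.1879 = 118.79%

F_rel = 118.8%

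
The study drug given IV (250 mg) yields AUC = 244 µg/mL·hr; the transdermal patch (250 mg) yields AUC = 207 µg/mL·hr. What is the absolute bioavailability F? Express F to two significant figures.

F = (AUC_ev / D_ev) / (AUC_iv / D_iv)
  = (207/250) / (244/250)
  = 0.828 / 0.976 = 0.8484

F = 0.85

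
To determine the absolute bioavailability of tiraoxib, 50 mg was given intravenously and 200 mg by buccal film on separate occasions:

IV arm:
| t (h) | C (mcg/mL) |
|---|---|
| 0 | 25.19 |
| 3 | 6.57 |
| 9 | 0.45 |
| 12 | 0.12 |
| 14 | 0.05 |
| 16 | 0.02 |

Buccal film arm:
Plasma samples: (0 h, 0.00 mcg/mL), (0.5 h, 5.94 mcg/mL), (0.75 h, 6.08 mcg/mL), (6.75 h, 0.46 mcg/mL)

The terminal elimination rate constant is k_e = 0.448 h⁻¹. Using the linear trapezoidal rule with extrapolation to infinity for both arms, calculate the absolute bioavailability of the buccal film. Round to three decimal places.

F = 0.085

Trapezoidal AUC_0→16 (IV):
  [0→3]: (25.19+6.57)/2 × 3 = 47.64
  [3→9]: (6.57+0.45)/2 × 6 = 21.06
  [9→12]: (0.45+0.12)/2 × 3 = 0.855
  [12→14]: (0.12+0.05)/2 × 2 = 0.17
  [14→16]: (0.05+0.02)/2 × 2 = 0.07
  Sum = 69.795 mcg/mL·h
IV tail: 0.02/0.448 = 0.045; AUC_iv,0→∞ = 69.795 + 0.045 = 69.84 mcg/mL·h
Trapezoidal AUC_0→6.75 (buccal film):
  [0→0.5]: (0.00+5.94)/2 × 0.5 = 1.485
  [0.5→0.75]: (5.94+6.08)/2 × 0.25 = 1.5025
  [0.75→6.75]: (6.08+0.46)/2 × 6 = 19.62
  Sum = 22.6075 mcg/mL·h
buccal film tail: 0.46/0.448 = 1.027; AUC_ev,0→∞ = 22.6075 + 1.027 = 23.6345 mcg/mL·h
F = (AUC_ev/D_ev)/(AUC_iv/D_iv) = (23.6345/200)/(69.84/50) = 0.1181725/1.3968 = 0.0846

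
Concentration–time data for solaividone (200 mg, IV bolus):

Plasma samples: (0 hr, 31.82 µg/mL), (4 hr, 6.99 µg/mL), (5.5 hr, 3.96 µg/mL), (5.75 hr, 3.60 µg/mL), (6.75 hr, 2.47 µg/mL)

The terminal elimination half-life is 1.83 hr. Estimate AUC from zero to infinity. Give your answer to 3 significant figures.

AUC = 96.3 µg/mL·hr

Trapezoidal AUC_0→6.75:
  [0→4]: (31.82+6.99)/2 × 4 = 77.62
  [4→5.5]: (6.99+3.96)/2 × 1.5 = 8.2125
  [5.5→5.75]: (3.96+3.60)/2 × 0.25 = 0.945
  [5.75→6.75]: (3.60+2.47)/2 × 1 = 3.035
  Sum = 89.8125 µg/mL·hr
k_e = ln2 / t½ = 0.693147 / 1.83 = 0.3788 hr^-1
Extrapolated tail: C_last / k_e = 2.47 / 0.3788 = 6.521
AUC_0→∞ = 89.8125 + 6.521 = 96.3335 µg/mL·hr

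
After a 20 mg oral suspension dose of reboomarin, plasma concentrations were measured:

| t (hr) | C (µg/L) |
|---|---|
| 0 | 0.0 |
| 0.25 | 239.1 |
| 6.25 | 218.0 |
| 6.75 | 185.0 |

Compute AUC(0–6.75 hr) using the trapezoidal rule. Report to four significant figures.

AUC = 1502 µg/L·hr

Trapezoidal AUC_0→6.75:
  [0→0.25]: (0.0+239.1)/2 × 0.25 = 29.8875
  [0.25→6.25]: (239.1+218.0)/2 × 6 = 1371.3
  [6.25→6.75]: (218.0+185.0)/2 × 0.5 = 100.75
  Sum = 1501.9375 µg/L·hr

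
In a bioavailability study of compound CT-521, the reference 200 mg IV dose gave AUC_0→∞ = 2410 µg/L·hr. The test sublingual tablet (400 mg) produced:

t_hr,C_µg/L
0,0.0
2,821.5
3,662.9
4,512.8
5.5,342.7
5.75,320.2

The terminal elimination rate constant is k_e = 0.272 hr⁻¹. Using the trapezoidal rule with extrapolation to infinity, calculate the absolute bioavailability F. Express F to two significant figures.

Trapezoidal AUC_0→5.75 (sublingual tablet):
  [0→2]: (0.0+821.5)/2 × 2 = 821.5
  [2→3]: (821.5+662.9)/2 × 1 = 742.2
  [3→4]: (662.9+512.8)/2 × 1 = 587.85
  [4→5.5]: (512.8+342.7)/2 × 1.5 = 641.625
  [5.5→5.75]: (342.7+320.2)/2 × 0.25 = 82.8625
  Sum = 2876.0375 µg/L·hr
Tail: C_last/k_e = 320.2/0.272 = 1177.206
AUC_0→∞ (sublingual tablet) = 2876.0375 + 1177.206 = 4053.2435 µg/L·hr
F = (AUC_ev/D_ev)/(AUC_iv/D_iv) = (4053.2435/400)/(2410/200) = 10.1331/12.05 = 0.8409

F = 0.84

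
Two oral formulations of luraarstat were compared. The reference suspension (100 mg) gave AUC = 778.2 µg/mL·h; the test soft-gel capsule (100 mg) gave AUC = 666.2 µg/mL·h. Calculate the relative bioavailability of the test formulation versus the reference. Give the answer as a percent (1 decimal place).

F_rel = (AUC_test/D_test) / (AUC_ref/D_ref)
      = (666.2/100) / (778.2/100)
      = 6.662 / 7.782 = 0.8561 = 85.61%

F_rel = 85.6%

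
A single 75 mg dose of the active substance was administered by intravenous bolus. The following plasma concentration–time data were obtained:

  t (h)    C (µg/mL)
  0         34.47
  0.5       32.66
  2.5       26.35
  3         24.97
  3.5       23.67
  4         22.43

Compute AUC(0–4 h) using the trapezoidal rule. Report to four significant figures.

AUC = 112.3 µg/mL·h

Trapezoidal AUC_0→4:
  [0→0.5]: (34.47+32.66)/2 × 0.5 = 16.7825
  [0.5→2.5]: (32.66+26.35)/2 × 2 = 59.01
  [2.5→3]: (26.35+24.97)/2 × 0.5 = 12.83
  [3→3.5]: (24.97+23.67)/2 × 0.5 = 12.16
  [3.5→4]: (23.67+22.43)/2 × 0.5 = 11.525
  Sum = 112.3075 µg/mL·h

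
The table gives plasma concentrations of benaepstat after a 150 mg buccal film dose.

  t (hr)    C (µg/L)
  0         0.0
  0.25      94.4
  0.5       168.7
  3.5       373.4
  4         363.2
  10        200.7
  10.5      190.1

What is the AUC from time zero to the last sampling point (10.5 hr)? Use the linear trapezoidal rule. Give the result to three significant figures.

Trapezoidal AUC_0→10.5:
  [0→0.25]: (0.0+94.4)/2 × 0.25 = 11.8
  [0.25→0.5]: (94.4+168.7)/2 × 0.25 = 32.8875
  [0.5→3.5]: (168.7+373.4)/2 × 3 = 813.15
  [3.5→4]: (373.4+363.2)/2 × 0.5 = 184.15
  [4→10]: (363.2+200.7)/2 × 6 = 1691.7
  [10→10.5]: (200.7+190.1)/2 × 0.5 = 97.7
  Sum = 2831.3875 µg/L·hr

AUC = 2830 µg/L·hr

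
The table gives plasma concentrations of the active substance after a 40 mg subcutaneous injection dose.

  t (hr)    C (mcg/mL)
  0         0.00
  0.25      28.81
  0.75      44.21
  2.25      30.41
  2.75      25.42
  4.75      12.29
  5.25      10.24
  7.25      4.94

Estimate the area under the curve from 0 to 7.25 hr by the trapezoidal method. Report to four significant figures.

AUC = 150.3 mcg/mL·hr

Trapezoidal AUC_0→7.25:
  [0→0.25]: (0.00+28.81)/2 × 0.25 = 3.60125
  [0.25→0.75]: (28.81+44.21)/2 × 0.5 = 18.255
  [0.75→2.25]: (44.21+30.41)/2 × 1.5 = 55.965
  [2.25→2.75]: (30.41+25.42)/2 × 0.5 = 13.9575
  [2.75→4.75]: (25.42+12.29)/2 × 2 = 37.71
  [4.75→5.25]: (12.29+10.24)/2 × 0.5 = 5.6325
  [5.25→7.25]: (10.24+4.94)/2 × 2 = 15.18
  Sum = 150.30125 mcg/mL·hr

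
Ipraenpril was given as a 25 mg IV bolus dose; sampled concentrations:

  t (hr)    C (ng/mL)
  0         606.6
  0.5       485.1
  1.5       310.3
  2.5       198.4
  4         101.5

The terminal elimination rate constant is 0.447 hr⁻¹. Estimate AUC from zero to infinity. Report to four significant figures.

Trapezoidal AUC_0→4:
  [0→0.5]: (606.6+485.1)/2 × 0.5 = 272.925
  [0.5→1.5]: (485.1+310.3)/2 × 1 = 397.7
  [1.5→2.5]: (310.3+198.4)/2 × 1 = 254.35
  [2.5→4]: (198.4+101.5)/2 × 1.5 = 224.925
  Sum = 1149.9 ng/mL·hr
Extrapolated tail: C_last / k_e = 101.5 / 0.447 = 227.069
AUC_0→∞ = 1149.9 + 227.069 = 1376.969 ng/mL·hr

AUC = 1377 ng/mL·hr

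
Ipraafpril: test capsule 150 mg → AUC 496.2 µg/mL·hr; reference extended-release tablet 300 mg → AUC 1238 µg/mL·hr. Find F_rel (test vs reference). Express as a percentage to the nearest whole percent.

F_rel = 80%

F_rel = (AUC_test/D_test) / (AUC_ref/D_ref)
      = (496.2/150) / (1238/300)
      = 3.308 / 4.12667 = 0.8016 = 80.16%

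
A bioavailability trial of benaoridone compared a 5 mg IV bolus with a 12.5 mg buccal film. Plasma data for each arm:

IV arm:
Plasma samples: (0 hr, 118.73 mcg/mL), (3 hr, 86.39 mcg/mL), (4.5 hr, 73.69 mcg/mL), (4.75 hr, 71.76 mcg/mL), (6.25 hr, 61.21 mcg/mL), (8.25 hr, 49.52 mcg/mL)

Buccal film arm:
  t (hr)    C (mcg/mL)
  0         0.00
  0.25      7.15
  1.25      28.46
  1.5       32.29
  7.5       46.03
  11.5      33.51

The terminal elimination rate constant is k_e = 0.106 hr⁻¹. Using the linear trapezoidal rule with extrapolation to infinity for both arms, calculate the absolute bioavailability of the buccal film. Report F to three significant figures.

Trapezoidal AUC_0→8.25 (IV):
  [0→3]: (118.73+86.39)/2 × 3 = 307.68
  [3→4.5]: (86.39+73.69)/2 × 1.5 = 120.06
  [4.5→4.75]: (73.69+71.76)/2 × 0.25 = 18.18125
  [4.75→6.25]: (71.76+61.21)/2 × 1.5 = 99.7275
  [6.25→8.25]: (61.21+49.52)/2 × 2 = 110.73
  Sum = 656.37875 mcg/mL·hr
IV tail: 49.52/0.106 = 467.170; AUC_iv,0→∞ = 656.37875 + 467.170 = 1123.54875 mcg/mL·hr
Trapezoidal AUC_0→11.5 (buccal film):
  [0→0.25]: (0.00+7.15)/2 × 0.25 = 0.89375
  [0.25→1.25]: (7.15+28.46)/2 × 1 = 17.805
  [1.25→1.5]: (28.46+32.29)/2 × 0.25 = 7.59375
  [1.5→7.5]: (32.29+46.03)/2 × 6 = 234.96
  [7.5→11.5]: (46.03+33.51)/2 × 4 = 159.08
  Sum = 420.3325 mcg/mL·hr
buccal film tail: 33.51/0.106 = 316.132; AUC_ev,0→∞ = 420.3325 + 316.132 = 736.4645 mcg/mL·hr
F = (AUC_ev/D_ev)/(AUC_iv/D_iv) = (736.4645/12.5)/(1123.54875/5) = 58.91716/224.70975 = 0.2622

F = 0.262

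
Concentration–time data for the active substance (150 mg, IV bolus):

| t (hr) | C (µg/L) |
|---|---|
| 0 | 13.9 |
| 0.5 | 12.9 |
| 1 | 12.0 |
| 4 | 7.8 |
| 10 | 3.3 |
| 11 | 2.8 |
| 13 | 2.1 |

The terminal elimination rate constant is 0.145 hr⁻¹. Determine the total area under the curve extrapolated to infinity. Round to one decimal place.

AUC = 98.4 µg/L·hr

Trapezoidal AUC_0→13:
  [0→0.5]: (13.9+12.9)/2 × 0.5 = 6.7
  [0.5→1]: (12.9+12.0)/2 × 0.5 = 6.225
  [1→4]: (12.0+7.8)/2 × 3 = 29.7
  [4→10]: (7.8+3.3)/2 × 6 = 33.3
  [10→11]: (3.3+2.8)/2 × 1 = 3.05
  [11→13]: (2.8+2.1)/2 × 2 = 4.9
  Sum = 83.875 µg/L·hr
Extrapolated tail: C_last / k_e = 2.1 / 0.145 = 14.483
AUC_0→∞ = 83.875 + 14.483 = 98.358 µg/L·hr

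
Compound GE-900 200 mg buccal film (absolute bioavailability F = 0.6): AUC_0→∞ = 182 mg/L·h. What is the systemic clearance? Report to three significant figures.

CL = 0.659 L/h

CL = F × Dose / AUC_0→∞
   = 0.6 × 200 / 182 = 0.659341 L/h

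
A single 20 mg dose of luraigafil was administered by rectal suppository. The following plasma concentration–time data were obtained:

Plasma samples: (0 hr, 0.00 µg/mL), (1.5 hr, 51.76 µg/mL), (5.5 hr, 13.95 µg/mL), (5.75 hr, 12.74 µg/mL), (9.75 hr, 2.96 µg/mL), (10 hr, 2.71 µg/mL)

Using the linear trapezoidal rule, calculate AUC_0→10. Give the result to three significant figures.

Trapezoidal AUC_0→10:
  [0→1.5]: (0.00+51.76)/2 × 1.5 = 38.82
  [1.5→5.5]: (51.76+13.95)/2 × 4 = 131.42
  [5.5→5.75]: (13.95+12.74)/2 × 0.25 = 3.33625
  [5.75→9.75]: (12.74+2.96)/2 × 4 = 31.4
  [9.75→10]: (2.96+2.71)/2 × 0.25 = 0.70875
  Sum = 205.685 µg/mL·hr

AUC = 206 µg/mL·hr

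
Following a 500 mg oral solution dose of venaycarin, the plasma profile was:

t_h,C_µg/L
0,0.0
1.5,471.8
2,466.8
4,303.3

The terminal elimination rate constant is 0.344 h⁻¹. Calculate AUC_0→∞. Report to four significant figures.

Trapezoidal AUC_0→4:
  [0→1.5]: (0.0+471.8)/2 × 1.5 = 353.85
  [1.5→2]: (471.8+466.8)/2 × 0.5 = 234.65
  [2→4]: (466.8+303.3)/2 × 2 = 770.1
  Sum = 1358.6 µg/L·h
Extrapolated tail: C_last / k_e = 303.3 / 0.344 = 881.686
AUC_0→∞ = 1358.6 + 881.686 = 2240.286 µg/L·h

AUC = 2240 µg/L·h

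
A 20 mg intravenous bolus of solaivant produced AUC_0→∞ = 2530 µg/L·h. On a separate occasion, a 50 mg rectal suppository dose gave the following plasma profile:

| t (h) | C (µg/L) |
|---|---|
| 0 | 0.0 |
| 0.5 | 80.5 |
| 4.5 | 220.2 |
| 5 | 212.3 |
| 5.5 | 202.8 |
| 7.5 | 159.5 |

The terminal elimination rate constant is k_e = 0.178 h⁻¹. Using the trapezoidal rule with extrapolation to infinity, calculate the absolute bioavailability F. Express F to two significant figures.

F = 0.33

Trapezoidal AUC_0→7.5 (rectal suppository):
  [0→0.5]: (0.0+80.5)/2 × 0.5 = 20.125
  [0.5→4.5]: (80.5+220.2)/2 × 4 = 601.4
  [4.5→5]: (220.2+212.3)/2 × 0.5 = 108.125
  [5→5.5]: (212.3+202.8)/2 × 0.5 = 103.775
  [5.5→7.5]: (202.8+159.5)/2 × 2 = 362.3
  Sum = 1195.725 µg/L·h
Tail: C_last/k_e = 159.5/0.178 = 896.067
AUC_0→∞ (rectal suppository) = 1195.725 + 896.067 = 2091.792 µg/L·h
F = (AUC_ev/D_ev)/(AUC_iv/D_iv) = (2091.792/50)/(2530/20) = 41.83584/126.5 = 0.3307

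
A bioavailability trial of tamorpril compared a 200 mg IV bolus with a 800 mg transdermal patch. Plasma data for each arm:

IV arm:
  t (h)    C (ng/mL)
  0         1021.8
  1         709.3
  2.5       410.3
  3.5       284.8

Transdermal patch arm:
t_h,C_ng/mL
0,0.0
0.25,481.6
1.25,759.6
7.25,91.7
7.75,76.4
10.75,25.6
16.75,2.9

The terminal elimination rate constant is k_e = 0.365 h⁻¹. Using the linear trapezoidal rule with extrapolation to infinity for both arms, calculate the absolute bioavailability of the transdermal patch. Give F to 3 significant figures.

F = 0.311

Trapezoidal AUC_0→3.5 (IV):
  [0→1]: (1021.8+709.3)/2 × 1 = 865.55
  [1→2.5]: (709.3+410.3)/2 × 1.5 = 839.7
  [2.5→3.5]: (410.3+284.8)/2 × 1 = 347.55
  Sum = 2052.8 ng/mL·h
IV tail: 284.8/0.365 = 780.274; AUC_iv,0→∞ = 2052.8 + 780.274 = 2833.074 ng/mL·h
Trapezoidal AUC_0→16.75 (transdermal patch):
  [0→0.25]: (0.0+481.6)/2 × 0.25 = 60.2
  [0.25→1.25]: (481.6+759.6)/2 × 1 = 620.6
  [1.25→7.25]: (759.6+91.7)/2 × 6 = 2553.9
  [7.25→7.75]: (91.7+76.4)/2 × 0.5 = 42.025
  [7.75→10.75]: (76.4+25.6)/2 × 3 = 153.0
  [10.75→16.75]: (25.6+2.9)/2 × 6 = 85.5
  Sum = 3515.225 ng/mL·h
transdermal patch tail: 2.9/0.365 = 7.945; AUC_ev,0→∞ = 3515.225 + 7.945 = 3523.17 ng/mL·h
F = (AUC_ev/D_ev)/(AUC_iv/D_iv) = (3523.17/800)/(2833.074/200) = 4.4039625/14.16537 = 0.3109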